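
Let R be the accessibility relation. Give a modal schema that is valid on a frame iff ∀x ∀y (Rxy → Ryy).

This is shift-reflexivity; the standard corresponding axiom is T□: □(□ψ → ψ).
Suppose □(□ψ→ψ) is valid. Take Rxy and set V(ψ)={w : Ryw}. Then at y, □ψ holds; since □(□ψ→ψ) at x, □ψ→ψ at y, so ψ at y, i.e. Ryy.

□(□ψ → ψ)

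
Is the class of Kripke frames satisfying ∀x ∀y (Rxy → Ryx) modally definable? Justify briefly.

Yes: it is symmetry, defined by the B schema q → □◇q.
Suppose q→□◇q is valid. Take Rxy and set V(q)={x}. Then q at x, so □◇q at x, so ◇q at y, so some z with Ryz has q; z=x, i.e. Ryx.

Definable; q → □◇q defines it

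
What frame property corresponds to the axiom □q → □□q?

Suppose □q→□□q is valid. Take Rxy, Ryz and set V(q)={w : Rxw}. Then □q at x, so □□q at x, so □q at y, so q at z, i.e. Rxz.

Transitivity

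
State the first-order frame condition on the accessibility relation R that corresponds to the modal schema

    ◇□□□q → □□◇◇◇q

This is a Sahlqvist (Geach-type) schema ◇^1□^3q → □^2◇^3q.
Minimal-valuation argument: fix x; take any y with xR^1y and any z with xR^2z. Set V(q) to the set of worlds R-reachable from y in exactly 3 steps. Then □^3q holds at y, so the antecedent holds at x; validity forces ◇^3q at z, giving a w with zR^3w and yR^3w.
First-order correspondent: ∀x ∀y ∀z ((xRy ∧ xR²z) → ∃w (yR³w ∧ zR³w)).

∀x ∀y ∀z ((xRy ∧ xR²z) → ∃w (yR³w ∧ zR³w))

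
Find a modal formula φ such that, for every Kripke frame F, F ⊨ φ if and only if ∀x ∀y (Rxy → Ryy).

A defining formula is □(□p → p) (the T□ axiom).
Suppose □(□p→p) is valid. Take Rxy and set V(p)={w : Ryw}. Then at y, □p holds; since □(□p→p) at x, □p→p at y, so p at y, i.e. Ryy.

□(□p → p)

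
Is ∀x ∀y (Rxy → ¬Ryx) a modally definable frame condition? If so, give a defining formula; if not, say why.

Not modally definable

Modal frame validity is preserved under surjective bounded morphisms.
The 3-cycle (worlds a,b,c with a→b→c→a) is asymmetric. Mapping every world to a single reflexive point • is a surjective bounded morphism, and the reflexive point is not asymmetric (R•• but asymmetry requires ¬R••).
So no modal formula (or set of formulas) defines exactly the asymmetric frames.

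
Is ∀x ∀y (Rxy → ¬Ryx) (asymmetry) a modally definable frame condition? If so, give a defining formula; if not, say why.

Modal frame validity is preserved under surjective bounded morphisms.
The 3-cycle (worlds w0,w1,w2 with w0→w1→w2→w0) is asymmetric. Mapping every world to a single reflexive point • is a surjective bounded morphism, and the reflexive point is not asymmetric (R•• but asymmetry requires ¬R••).
So no modal formula (or set of formulas) defines exactly the asymmetric frames.

Not definable by any modal formula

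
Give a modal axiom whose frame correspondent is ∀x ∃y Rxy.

□r → ◇r

The condition is seriality. The D schema □r → ◇r defines it.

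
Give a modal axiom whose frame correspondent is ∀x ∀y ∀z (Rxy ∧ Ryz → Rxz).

The condition is transitivity. The 4 schema □ψ → □□ψ defines it.
Suppose □ψ→□□ψ is valid. Take Rxy, Ryz and set V(ψ)={w : Rxw}. Then □ψ at x, so □□ψ at x, so □ψ at y, so ψ at z, i.e. Rxz.

□ψ → □□ψ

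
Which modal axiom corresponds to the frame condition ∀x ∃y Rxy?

□r → ◇r

A defining formula is □r → ◇r (the D axiom).
Suppose □r→◇r is valid. At any x set V(r)=W. Then □r at x, so ◇r at x, so x has a successor.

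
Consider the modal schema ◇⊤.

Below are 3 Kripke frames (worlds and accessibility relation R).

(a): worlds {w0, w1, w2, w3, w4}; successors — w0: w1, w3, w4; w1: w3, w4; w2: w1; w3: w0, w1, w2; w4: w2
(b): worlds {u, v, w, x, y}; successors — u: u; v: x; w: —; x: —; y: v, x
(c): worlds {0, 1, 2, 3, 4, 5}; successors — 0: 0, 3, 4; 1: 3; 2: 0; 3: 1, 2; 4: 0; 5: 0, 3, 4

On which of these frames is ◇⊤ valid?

This is the axiom for seriality; its first-order frame correspondent is ∀x ∃y Rxy.
(a): condition met.
(b): fails — world w has no successor.
(c): condition met.
Valid on: (a), (c).

(a), (c)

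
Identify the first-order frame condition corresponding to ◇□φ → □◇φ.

convergence

Suppose ◇□φ→□◇φ is valid. Take Rxy, Rxz and set V(φ)={w : Ryw}. Then □φ at y so ◇□φ at x, so □◇φ at x, so ◇φ at z, giving w with Rzw and Ryw.
Conversely, any frame satisfying ∀x ∀y ∀z (Rxy ∧ Rxz → ∃w (Ryw ∧ Rzw)) validates the schema.
Frame condition: ∀x ∀y ∀z (Rxy ∧ Rxz → ∃w (Ryw ∧ Rzw)).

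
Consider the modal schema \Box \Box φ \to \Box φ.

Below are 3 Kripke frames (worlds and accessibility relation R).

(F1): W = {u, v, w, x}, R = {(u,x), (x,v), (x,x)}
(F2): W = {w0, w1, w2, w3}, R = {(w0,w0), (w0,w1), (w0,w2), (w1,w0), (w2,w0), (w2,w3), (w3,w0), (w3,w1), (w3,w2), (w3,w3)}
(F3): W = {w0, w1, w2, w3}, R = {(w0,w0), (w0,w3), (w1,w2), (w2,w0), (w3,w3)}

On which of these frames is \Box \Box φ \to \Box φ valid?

(F1), (F2)

This is the axiom for density; its first-order frame correspondent is \forall x \forall y (Rxy \to \exists z (Rxz \wedge Rzy)).
(F1): ✓.
(F2): ✓.
(F3): fails — Rw1w2 but no z with Rw1z and Rzw2.
Valid on: (F1), (F2).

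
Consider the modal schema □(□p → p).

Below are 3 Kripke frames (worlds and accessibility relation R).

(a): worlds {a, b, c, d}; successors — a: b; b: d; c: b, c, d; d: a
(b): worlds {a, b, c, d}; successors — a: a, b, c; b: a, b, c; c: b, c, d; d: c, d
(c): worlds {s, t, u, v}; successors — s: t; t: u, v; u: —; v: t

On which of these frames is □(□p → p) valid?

(b)

The schema corresponds to shift-reflexivity: ∀x ∀y (Rxy → Ryy).
(a): fails — Rcd but not Rdd.
(b): condition met.
(c): fails — Rtu but not Ruu.
Valid on: (b).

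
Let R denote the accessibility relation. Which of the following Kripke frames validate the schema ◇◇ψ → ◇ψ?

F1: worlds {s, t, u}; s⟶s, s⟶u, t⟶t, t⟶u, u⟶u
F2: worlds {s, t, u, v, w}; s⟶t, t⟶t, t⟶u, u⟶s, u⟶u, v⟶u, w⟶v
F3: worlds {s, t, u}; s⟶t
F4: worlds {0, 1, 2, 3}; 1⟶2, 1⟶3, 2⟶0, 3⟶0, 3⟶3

F1, F3

This is the axiom for a generalized confluence (Geach) condition; its first-order frame correspondent is ∀x ∀y (xR²y → ∃w (y = w ∧ xRw)).
F1: satisfies the condition.
F2: fails — sR²u but no w* with u=w* and sRw*.
F3: satisfies the condition.
F4: fails — 1R²0 but no w with 0=w and 1Rw.
Valid on: F1, F3.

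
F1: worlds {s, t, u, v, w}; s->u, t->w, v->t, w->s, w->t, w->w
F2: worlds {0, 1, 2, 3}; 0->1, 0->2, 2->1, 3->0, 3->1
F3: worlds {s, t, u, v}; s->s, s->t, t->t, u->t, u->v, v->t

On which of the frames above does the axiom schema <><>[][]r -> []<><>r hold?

F3

Frame correspondent (Sahlqvist): forall x forall y forall z ((x R^2 y & xRz) -> exists w (y R^2 w & z R^2 w)) — i.e. a generalized confluence (Geach) condition.
F1: fails — tR²s, tRw but no w* with sR²w* and wR²w*.
F2: fails — 0R²1, 0R1 but no w with 1R²w and 1R²w.
F3: ✓.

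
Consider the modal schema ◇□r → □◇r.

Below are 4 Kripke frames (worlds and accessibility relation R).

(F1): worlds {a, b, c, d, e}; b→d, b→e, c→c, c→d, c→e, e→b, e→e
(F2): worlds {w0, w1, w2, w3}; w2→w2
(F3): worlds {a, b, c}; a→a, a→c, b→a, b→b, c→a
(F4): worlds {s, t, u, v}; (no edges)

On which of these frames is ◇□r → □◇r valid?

The schema corresponds to convergence: ∀x ∀y ∀z (Rxy ∧ Rxz → ∃w (Ryw ∧ Rzw)).
(F1): fails — Rbe and Rbd but e and d have no common successor.
(F2): condition met.
(F3): condition met.
(F4): condition met.

(F2), (F3), (F4)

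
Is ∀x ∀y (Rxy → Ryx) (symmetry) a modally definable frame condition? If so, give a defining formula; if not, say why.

Yes — defined by p → □◇p

Yes: it is symmetry, defined by the B schema p → □◇p.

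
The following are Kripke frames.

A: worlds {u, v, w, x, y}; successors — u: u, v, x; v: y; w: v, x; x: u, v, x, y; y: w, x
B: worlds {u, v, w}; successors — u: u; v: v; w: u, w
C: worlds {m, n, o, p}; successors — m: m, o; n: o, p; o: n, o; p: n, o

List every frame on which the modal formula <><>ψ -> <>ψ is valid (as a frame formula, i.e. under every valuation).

This is the axiom for transitivity; its first-order frame correspondent is forall x forall y forall z (Rxy & Ryz -> Rxz).
A: fails — Ruv and Rvy but not Ruy.
B: satisfies the condition.
C: fails — Ron and Rnp but not Rop.

B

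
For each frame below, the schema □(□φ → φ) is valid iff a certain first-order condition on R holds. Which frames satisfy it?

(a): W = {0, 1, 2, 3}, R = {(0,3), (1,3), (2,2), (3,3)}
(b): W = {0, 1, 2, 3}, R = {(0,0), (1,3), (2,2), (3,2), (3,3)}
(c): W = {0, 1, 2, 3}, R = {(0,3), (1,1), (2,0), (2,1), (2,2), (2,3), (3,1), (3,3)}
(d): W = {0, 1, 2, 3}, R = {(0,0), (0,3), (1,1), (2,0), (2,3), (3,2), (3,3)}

The schema corresponds to shift-reflexivity: ∀x ∀y (Rxy → Ryy).
(a): condition met.
(b): condition met.
(c): fails — R20 but not R00.
(d): fails — R32 but not R22.

(a), (b)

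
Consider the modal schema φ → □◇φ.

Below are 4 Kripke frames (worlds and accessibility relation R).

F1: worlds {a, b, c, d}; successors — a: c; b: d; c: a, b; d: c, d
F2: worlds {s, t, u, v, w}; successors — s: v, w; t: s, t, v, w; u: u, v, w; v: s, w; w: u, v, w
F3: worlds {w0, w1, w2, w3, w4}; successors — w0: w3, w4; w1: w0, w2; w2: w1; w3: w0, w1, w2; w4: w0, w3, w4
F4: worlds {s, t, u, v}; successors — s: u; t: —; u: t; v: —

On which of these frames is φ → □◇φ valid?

This is the axiom for symmetry; its first-order frame correspondent is ∀x ∀y (Rxy → Ryx).
F1: fails — Rdc but not Rcd.
F2: fails — Ruv but not Rvu.
F3: fails — Rw1w0 but not Rw0w1.
F4: fails — Rsu but not Rus.
Valid on no frame.

none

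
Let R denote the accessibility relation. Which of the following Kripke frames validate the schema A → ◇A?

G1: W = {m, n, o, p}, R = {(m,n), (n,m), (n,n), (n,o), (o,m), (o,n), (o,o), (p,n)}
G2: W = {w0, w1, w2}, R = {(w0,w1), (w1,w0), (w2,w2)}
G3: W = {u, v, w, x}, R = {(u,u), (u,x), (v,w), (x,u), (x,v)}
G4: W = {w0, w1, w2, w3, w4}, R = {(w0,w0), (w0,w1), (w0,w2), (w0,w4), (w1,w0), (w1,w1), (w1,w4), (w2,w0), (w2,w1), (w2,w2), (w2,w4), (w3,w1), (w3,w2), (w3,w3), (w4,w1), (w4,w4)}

G4

This is the axiom for reflexivity; its first-order frame correspondent is ∀x Rxx.
G1: fails — world m does not see itself.
G2: fails — world w0 does not see itself.
G3: fails — world v does not see itself.
G4: holds.
Valid on: G4.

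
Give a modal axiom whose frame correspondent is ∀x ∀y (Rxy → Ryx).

p → □◇p

A defining formula is p → □◇p (the B axiom).
Suppose p→□◇p is valid. Take Rxy and set V(p)={x}. Then p at x, so □◇p at x, so ◇p at y, so some z with Ryz has p; z=x, i.e. Ryx.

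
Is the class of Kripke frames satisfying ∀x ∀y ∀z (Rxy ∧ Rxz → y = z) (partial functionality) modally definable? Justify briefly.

Yes, by ◇p → □p

Yes: it is partial functionality, defined by the CD schema ◇p → □p.
Suppose ◇p→□p is valid. Take Rxy, Rxz and set V(p)={y}. Then ◇p at x, so □p at x, so p at z, i.e. z=y.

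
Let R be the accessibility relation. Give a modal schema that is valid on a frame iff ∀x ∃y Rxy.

□p → ◇p

This is seriality; the standard corresponding axiom is D: □p → ◇p.
Suppose □p→◇p is valid. At any x set V(p)=W. Then □p at x, so ◇p at x, so x has a successor.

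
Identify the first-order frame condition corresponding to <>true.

Seriality

◇⊤ holds at w iff w has a successor, so frame-validity of ◇⊤ is exactly seriality. Equivalently via □q → ◇q:
Suppose □q→◇q is valid. At any x set V(q)=W. Then □q at x, so ◇q at x, so x has a successor.
Conversely, any frame satisfying forall x exists y Rxy validates the schema.
Frame condition: forall x exists y Rxy.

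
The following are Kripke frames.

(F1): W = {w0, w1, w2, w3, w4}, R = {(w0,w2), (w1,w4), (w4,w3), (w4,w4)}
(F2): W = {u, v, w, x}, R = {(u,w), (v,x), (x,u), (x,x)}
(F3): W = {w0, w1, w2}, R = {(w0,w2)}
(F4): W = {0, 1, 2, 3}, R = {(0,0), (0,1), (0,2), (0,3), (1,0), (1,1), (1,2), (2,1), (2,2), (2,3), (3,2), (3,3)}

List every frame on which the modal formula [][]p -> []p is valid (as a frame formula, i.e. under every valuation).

This is the axiom for density; its first-order frame correspondent is forall x forall y (Rxy -> exists z (Rxz & Rzy)).
(F1): fails — Rw0w2 but no z with Rw0z and Rzw2.
(F2): fails — Ruw but no z with Ruz and Rzw.
(F3): fails — Rw0w2 but no z with Rw0z and Rzw2.
(F4): holds.

(F4)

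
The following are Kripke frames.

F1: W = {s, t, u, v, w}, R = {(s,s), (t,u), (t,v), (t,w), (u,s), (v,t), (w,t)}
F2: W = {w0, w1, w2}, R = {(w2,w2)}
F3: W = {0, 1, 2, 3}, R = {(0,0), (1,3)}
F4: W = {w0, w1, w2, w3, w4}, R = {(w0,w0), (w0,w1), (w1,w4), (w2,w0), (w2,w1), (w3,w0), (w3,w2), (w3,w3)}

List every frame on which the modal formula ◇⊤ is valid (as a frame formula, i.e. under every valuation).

F1

Frame correspondent (Sahlqvist): ∀x ∃y Rxy — i.e. seriality.
F1: holds.
F2: fails — world w0 has no successor.
F3: fails — world 2 has no successor.
F4: fails — world w4 has no successor.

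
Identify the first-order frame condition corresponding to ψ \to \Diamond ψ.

This is a form of the T axiom.
It corresponds to reflexivity: \forall x Rxx.

reflexivity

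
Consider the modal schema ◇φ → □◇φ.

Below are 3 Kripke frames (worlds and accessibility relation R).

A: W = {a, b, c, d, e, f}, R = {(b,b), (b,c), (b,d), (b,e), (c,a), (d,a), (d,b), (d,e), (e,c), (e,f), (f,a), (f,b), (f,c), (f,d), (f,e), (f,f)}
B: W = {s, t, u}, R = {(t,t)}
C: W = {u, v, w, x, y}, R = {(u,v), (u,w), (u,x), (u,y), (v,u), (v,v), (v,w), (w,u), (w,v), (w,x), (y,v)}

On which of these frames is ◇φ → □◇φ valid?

B

Frame correspondent (Sahlqvist): ∀x ∀y ∀z (Rxy ∧ Rxz → Ryz) — i.e. the Euclidean property.
A: fails — Rbc and Rbc but not Rcc.
B: satisfies the condition.
C: fails — Ruv and Rux but not Rvx.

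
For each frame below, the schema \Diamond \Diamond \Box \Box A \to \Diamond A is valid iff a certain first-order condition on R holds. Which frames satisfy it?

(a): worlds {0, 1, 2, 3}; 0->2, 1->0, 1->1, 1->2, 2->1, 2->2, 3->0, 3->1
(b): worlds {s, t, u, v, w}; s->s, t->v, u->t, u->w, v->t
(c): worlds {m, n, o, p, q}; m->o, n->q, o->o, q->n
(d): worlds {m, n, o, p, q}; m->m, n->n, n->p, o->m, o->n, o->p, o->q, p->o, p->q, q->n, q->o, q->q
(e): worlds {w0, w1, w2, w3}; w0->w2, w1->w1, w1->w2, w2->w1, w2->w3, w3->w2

(a)

Frame correspondent (Sahlqvist): \forall x \forall y (x R^2 y \to \exists w (y R^2 w \wedge xRw)) — i.e. a generalized confluence (Geach) condition.
(a): condition met.
(b): fails — tR²t but no w* with tR²w* and tRw*.
(c): fails — nR²n but no w with nR²w and nRw.
(d): fails — pR²m but no w with mR²w and pRw.
(e): fails — w0R²w3 but no w with w3R²w and w0Rw.
Valid on: (a).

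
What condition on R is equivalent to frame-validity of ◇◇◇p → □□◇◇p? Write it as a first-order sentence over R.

This is a Sahlqvist (Geach-type) schema ◇^3□^0p → □^2◇^2p.
First-order correspondent: ∀x ∀y ∀z ((xR³y ∧ xR²z) → ∃w (y = w ∧ zR²w)).

∀x ∀y ∀z ((xR³y ∧ xR²z) → ∃w (y = w ∧ zR²w))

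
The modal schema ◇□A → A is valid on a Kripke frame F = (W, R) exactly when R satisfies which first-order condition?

Symmetry

This is frame-equivalent to A → □◇A (substitute ¬A for A and contrapose).
Suppose A→□◇A is valid. Take Rxy and set V(A)={x}. Then A at x, so □◇A at x, so ◇A at y, so some z with Ryz has A; z=x, i.e. Ryx.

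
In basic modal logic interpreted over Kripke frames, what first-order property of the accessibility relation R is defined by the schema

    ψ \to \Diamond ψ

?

Equivalently (dual form): □ψ → ψ.
Suppose □ψ→ψ is valid. At any x set V(ψ)={w : Rxw}. Then □ψ holds at x, so ψ holds at x, i.e. Rxx.
Conversely, any frame satisfying \forall x Rxx validates the schema.
So the correspondent is reflexivity.

Reflexivity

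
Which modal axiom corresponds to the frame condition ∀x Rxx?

□s → s

The condition is reflexivity. The T schema □s → s defines it.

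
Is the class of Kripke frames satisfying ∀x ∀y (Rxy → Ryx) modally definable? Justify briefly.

Yes — defined by p → □◇p

This is a Sahlqvist condition; the B axiom p → □◇p defines it.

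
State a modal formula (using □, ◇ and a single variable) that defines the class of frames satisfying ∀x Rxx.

The condition is reflexivity. The T schema □q → q defines it.

□q → q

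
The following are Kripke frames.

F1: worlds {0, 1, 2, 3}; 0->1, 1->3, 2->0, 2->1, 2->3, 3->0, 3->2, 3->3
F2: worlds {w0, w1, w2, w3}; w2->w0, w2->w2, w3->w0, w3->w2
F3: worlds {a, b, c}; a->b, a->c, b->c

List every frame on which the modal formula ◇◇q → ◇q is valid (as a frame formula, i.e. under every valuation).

Frame correspondent (Sahlqvist): ∀x ∀y ∀z (Rxy ∧ Ryz → Rxz) — i.e. transitivity.
F1: fails — R32 and R21 but not R31.
F2: ✓.
F3: ✓.
Valid on: F2, F3.

F2, F3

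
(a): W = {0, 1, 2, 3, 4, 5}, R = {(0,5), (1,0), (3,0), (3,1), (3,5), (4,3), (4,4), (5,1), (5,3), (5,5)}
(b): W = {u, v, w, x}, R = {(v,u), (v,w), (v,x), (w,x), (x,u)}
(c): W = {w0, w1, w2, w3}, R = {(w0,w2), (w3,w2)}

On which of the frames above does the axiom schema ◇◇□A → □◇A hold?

This is the axiom for a generalized confluence (Geach) condition; its first-order frame correspondent is ∀x ∀y ∀z ((xR²y ∧ xRz) → ∃w (yRw ∧ zRw)).
(a): fails — 0R²1, 0R5 but no w with 1Rw and 5Rw.
(b): fails — vR²u, vRu but no t with uRt and uRt.
(c): condition met.

(c)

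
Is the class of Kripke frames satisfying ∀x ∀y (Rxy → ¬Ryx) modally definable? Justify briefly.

Any modally definable frame class is closed under surjective bounded morphisms.
The 5-cycle (worlds s,t,u,v,w with s→t→u→v→w→s) is asymmetric. Mapping every world to a single reflexive point • is a surjective bounded morphism, and the reflexive point is not asymmetric (R•• but asymmetry requires ¬R••).
So no modal formula (or set of formulas) defines exactly the asymmetric frames.

Not definable by any modal formula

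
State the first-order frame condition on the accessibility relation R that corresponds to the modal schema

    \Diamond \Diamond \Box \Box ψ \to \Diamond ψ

This is a Sahlqvist (Geach-type) schema ◇^2□^2ψ → □^0◇^1ψ.
Minimal-valuation argument: fix x; take any y with xR^2y and any z with xR^0z. Set V(ψ) to the set of worlds R-reachable from y in exactly 2 steps. Then □^2ψ holds at y, so the antecedent holds at x; validity forces ◇^1ψ at z, giving a w with zR^1w and yR^2w.
First-order correspondent: \forall x \forall y (x R^2 y \to \exists w (y R^2 w \wedge xRw)).

\forall x \forall y (x R^2 y \to \exists w (y R^2 w \wedge xRw))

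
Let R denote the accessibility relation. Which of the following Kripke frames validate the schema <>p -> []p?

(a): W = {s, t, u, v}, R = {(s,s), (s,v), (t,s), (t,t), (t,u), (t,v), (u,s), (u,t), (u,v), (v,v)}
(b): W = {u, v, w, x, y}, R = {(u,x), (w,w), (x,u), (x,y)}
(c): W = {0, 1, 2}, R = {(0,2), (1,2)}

(c)

The schema corresponds to partial functionality: forall x forall y forall z (Rxy & Rxz -> y = z).
(a): fails — s sees both s and v.
(b): fails — x sees both u and y.
(c): condition met.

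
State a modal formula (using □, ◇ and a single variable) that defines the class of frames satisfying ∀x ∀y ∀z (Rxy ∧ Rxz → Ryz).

The condition is the Euclidean property. The 5 schema ◇ψ → □◇ψ defines it.
Suppose ◇ψ→□◇ψ is valid. Take Rxy, Rxz and set V(ψ)={y}. Then ◇ψ at x, so □◇ψ at x, so ◇ψ at z, so some w with Rzw has ψ; w=y, i.e. Rzy. By symmetry of the argument, Ryz.

◇ψ → □◇ψ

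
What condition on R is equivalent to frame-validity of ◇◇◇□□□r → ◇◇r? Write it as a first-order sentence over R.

∀x ∀y (xR³y → ∃w (yR³w ∧ xR²w))

This is a Sahlqvist (Geach-type) schema ◇^3□^3r → □^0◇^2r.
First-order correspondent: ∀x ∀y (xR³y → ∃w (yR³w ∧ xR²w)).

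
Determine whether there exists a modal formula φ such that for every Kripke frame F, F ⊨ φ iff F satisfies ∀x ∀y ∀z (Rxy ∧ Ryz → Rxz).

Yes: it is transitivity, defined by the 4 schema □r → □□r.

Yes, by □r → □□r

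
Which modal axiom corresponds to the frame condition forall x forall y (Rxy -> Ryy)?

□(□q → q)

The condition is shift-reflexivity. The T□ schema □(□q → q) defines it.
Suppose □(□q→q) is valid. Take Rxy and set V(q)={w : Ryw}. Then at y, □q holds; since □(□q→q) at x, □q→q at y, so q at y, i.e. Ryy.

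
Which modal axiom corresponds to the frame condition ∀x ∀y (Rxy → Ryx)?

q → □◇q

A defining formula is q → □◇q (the B axiom).
Suppose q→□◇q is valid. Take Rxy and set V(q)={x}. Then q at x, so □◇q at x, so ◇q at y, so some z with Ryz has q; z=x, i.e. Ryx.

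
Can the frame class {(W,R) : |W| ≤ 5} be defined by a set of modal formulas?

Not modally definable

If a class were modally definable it would be closed under disjoint unions (Goldblatt–Thomason).
Any modal formula valid on each of 6 disjoint one-world frames is valid on their disjoint union (validity is preserved under disjoint unions). Each one-world frame has |W|=1≤5, but the union has |W|=6.
So no modal formula (or set of formulas) defines exactly the |W|≤5 frames.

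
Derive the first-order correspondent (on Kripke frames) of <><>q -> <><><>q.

This is a Sahlqvist (Geach-type) schema ◇^2□^0q → □^0◇^3q.
First-order correspondent: forall x forall y (x R^2 y -> exists w (y = w & x R^3 w)).

forall x forall y (x R^2 y -> exists w (y = w & x R^3 w))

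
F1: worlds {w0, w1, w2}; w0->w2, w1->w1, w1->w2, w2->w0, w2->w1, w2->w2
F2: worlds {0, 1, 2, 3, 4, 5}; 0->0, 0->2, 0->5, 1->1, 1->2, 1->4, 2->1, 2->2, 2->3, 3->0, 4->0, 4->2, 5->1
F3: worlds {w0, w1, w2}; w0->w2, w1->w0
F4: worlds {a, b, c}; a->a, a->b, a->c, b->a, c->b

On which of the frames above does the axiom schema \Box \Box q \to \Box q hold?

F1, F2

Frame correspondent (Sahlqvist): \forall x \forall y (Rxy \to \exists z (Rxz \wedge Rzy)) — i.e. density.
F1: satisfies the condition.
F2: satisfies the condition.
F3: fails — Rw0w2 but no z with Rw0z and Rzw2.
F4: fails — Rcb but no z with Rcz and Rzb.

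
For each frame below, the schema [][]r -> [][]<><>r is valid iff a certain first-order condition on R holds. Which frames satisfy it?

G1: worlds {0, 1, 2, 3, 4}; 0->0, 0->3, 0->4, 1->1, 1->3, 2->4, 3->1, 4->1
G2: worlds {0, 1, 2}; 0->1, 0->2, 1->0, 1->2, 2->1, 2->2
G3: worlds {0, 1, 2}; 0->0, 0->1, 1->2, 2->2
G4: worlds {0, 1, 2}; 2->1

This is the axiom for a generalized confluence (Geach) condition; its first-order frame correspondent is forall x forall z (x R^2 z -> exists w (x R^2 w & z R^2 w)).
G1: condition met.
G2: condition met.
G3: condition met.
G4: condition met.
Valid on: G1, G2, G3, G4.

G1, G2, G3, G4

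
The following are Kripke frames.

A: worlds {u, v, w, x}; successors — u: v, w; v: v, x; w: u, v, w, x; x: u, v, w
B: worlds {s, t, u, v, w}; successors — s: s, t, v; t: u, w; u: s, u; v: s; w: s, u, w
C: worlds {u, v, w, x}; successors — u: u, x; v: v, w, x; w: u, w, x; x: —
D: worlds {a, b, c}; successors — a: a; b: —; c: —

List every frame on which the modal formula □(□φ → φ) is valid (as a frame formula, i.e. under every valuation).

D

This is the axiom for shift-reflexivity; its first-order frame correspondent is ∀x ∀y (Rxy → Ryy).
A: fails — Rwu but not Ruu.
B: fails — Rsv but not Rvv.
C: fails — Rwx but not Rxx.
D: satisfies the condition.
Valid on: D.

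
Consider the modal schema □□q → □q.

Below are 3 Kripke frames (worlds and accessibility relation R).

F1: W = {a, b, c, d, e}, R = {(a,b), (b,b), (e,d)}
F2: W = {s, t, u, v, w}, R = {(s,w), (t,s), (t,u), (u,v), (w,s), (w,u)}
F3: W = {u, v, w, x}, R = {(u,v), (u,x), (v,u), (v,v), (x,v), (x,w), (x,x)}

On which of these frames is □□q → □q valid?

F3

Frame correspondent (Sahlqvist): ∀x ∀y (Rxy → ∃z (Rxz ∧ Rzy)) — i.e. density.
F1: fails — Red but no z with Rez and Rzd.
F2: fails — Ruv but no z with Ruz and Rzv.
F3: condition met.
Valid on: F3.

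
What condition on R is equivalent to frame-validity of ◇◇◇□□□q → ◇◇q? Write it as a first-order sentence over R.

∀x ∀y (xR³y → ∃w (yR³w ∧ xR²w))

This is a Sahlqvist (Geach-type) schema ◇^3□^3q → □^0◇^2q.
Minimal-valuation argument: fix x; take any y with xR^3y and any z with xR^0z. Set V(q) to the set of worlds R-reachable from y in exactly 3 steps. Then □^3q holds at y, so the antecedent holds at x; validity forces ◇^2q at z, giving a w with zR^2w and yR^3w.
First-order correspondent: ∀x ∀y (xR³y → ∃w (yR³w ∧ xR²w)).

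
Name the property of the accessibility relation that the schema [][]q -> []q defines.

Density

Suppose □□q→□q is valid. Take Rxy and set V(q)={w : xR²w}. Then □□q at x, so □q at x, so q at y, i.e. ∃z(Rxz∧Rzy).
The converse is a direct semantic check.
Frame condition: forall x forall y (Rxy -> exists z (Rxz & Rzy)).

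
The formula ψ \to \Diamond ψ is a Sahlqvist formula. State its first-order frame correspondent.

reflexivity: \forall x Rxx

This is a form of the T axiom.
It corresponds to reflexivity: \forall x Rxx.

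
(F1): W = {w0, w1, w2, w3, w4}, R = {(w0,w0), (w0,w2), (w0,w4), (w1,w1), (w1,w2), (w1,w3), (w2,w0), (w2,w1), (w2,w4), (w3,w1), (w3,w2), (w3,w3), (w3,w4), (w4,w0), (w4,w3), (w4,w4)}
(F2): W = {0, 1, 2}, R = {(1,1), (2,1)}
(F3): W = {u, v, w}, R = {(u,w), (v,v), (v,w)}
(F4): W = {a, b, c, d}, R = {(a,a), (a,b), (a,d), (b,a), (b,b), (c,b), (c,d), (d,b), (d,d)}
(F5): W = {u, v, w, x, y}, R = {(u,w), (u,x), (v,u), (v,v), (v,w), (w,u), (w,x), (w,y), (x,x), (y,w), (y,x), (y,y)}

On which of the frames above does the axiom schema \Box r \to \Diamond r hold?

(F1), (F4), (F5)

This is the axiom for seriality; its first-order frame correspondent is \forall x \exists y Rxy.
(F1): ✓.
(F2): fails — world 0 has no successor.
(F3): fails — world w has no successor.
(F4): ✓.
(F5): ✓.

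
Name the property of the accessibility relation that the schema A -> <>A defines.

This is frame-equivalent to □A → A (substitute ¬A for A and contrapose).
Suppose □A→A is valid. At any x set V(A)={w : Rxw}. Then □A holds at x, so A holds at x, i.e. Rxx.
The converse is a direct semantic check.
So the correspondent is reflexivity.

reflexivity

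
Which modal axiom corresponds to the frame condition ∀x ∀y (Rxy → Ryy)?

A defining formula is □(□r → r) (the T□ axiom).

□(□r → r)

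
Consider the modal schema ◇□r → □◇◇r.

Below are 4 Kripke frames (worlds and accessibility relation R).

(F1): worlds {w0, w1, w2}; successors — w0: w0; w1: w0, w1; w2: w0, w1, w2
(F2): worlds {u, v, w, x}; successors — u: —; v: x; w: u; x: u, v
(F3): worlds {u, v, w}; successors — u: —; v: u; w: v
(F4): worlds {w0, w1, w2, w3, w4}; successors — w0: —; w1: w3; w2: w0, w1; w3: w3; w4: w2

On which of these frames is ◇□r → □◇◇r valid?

(F1)

This is the axiom for a generalized confluence (Geach) condition; its first-order frame correspondent is ∀x ∀y ∀z ((xRy ∧ xRz) → ∃w (yRw ∧ zR²w)).
(F1): satisfies the condition.
(F2): fails — vRx, vRx but no t with xRt and xR²t.
(F3): fails — vRu, vRu but no t with uRt and uR²t.
(F4): fails — w2Rw0, w2Rw0 but no w with w0Rw and w0R²w.
Valid on: (F1).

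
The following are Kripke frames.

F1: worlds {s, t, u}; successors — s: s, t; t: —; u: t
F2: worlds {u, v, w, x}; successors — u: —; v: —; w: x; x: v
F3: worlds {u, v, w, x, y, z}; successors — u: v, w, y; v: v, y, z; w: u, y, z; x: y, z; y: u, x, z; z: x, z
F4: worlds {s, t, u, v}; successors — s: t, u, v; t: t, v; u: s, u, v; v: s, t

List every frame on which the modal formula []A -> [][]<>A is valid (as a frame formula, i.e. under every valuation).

F4

Frame correspondent (Sahlqvist): forall x forall z (x R^2 z -> exists w (xRw & zRw)) — i.e. a generalized confluence (Geach) condition.
F1: fails — sR²t but no w with sRw and tRw.
F2: fails — wR²v but no t with wRt and vRt.
F3: fails — uR²y but no t with uRt and yRt.
F4: satisfies the condition.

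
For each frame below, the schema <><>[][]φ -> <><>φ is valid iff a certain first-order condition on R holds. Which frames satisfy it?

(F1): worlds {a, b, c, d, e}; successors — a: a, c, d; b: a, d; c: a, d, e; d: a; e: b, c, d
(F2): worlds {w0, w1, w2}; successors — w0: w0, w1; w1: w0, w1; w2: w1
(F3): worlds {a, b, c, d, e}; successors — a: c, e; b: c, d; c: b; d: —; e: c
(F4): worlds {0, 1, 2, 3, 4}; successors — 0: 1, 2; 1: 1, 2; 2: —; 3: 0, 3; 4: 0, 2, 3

(F1), (F2)

Frame correspondent (Sahlqvist): forall x forall y (x R^2 y -> exists w (y R^2 w & x R^2 w)) — i.e. a generalized confluence (Geach) condition.
(F1): condition met.
(F2): condition met.
(F3): fails — cR²d but no w with dR²w and cR²w.
(F4): fails — 0R²2 but no w with 2R²w and 0R²w.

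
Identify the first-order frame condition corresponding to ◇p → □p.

Suppose ◇p→□p is valid. Take Rxy, Rxz and set V(p)={y}. Then ◇p at x, so □p at x, so p at z, i.e. z=y.
Conversely, any frame satisfying ∀x ∀y ∀z (Rxy ∧ Rxz → y = z) validates the schema.
So the correspondent is partial functionality.

partial functionality: ∀x ∀y ∀z (Rxy ∧ Rxz → y = z)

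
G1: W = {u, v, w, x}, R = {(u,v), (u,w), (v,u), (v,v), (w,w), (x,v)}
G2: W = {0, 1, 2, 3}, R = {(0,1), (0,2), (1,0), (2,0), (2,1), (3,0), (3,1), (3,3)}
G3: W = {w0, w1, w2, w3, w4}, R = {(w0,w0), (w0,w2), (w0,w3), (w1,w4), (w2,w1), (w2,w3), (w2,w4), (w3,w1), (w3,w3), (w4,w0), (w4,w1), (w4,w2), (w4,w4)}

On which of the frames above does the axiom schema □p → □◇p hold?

G1

Frame correspondent (Sahlqvist): ∀x ∀z (xRz → ∃w (xRw ∧ zRw)) — i.e. a generalized confluence (Geach) condition.
G1: satisfies the condition.
G2: fails — 0R1 but no w with 0Rw and 1Rw.
G3: fails — w3Rw1 but no w with w3Rw and w1Rw.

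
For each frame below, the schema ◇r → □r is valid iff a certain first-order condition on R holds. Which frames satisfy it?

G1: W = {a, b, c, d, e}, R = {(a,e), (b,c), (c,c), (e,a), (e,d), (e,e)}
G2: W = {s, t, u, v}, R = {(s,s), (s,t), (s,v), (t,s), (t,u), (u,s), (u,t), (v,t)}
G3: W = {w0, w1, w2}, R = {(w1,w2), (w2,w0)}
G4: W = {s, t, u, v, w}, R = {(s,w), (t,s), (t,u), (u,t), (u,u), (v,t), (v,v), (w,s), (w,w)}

G3

This is the axiom for partial functionality; its first-order frame correspondent is ∀x ∀y ∀z (Rxy ∧ Rxz → y = z).
G1: fails — e sees both a and d.
G2: fails — s sees both s and t.
G3: condition met.
G4: fails — t sees both s and u.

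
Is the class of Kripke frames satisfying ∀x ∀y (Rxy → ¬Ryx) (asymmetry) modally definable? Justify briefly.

Modal frame validity is preserved under surjective bounded morphisms.
The 4-cycle (worlds 0,1,2,3 with 0→1→2→3→0) is asymmetric. Mapping every world to a single reflexive point • is a surjective bounded morphism, and the reflexive point is not asymmetric (R•• but asymmetry requires ¬R••).
So no modal formula (or set of formulas) defines exactly the asymmetric frames.

Not modally definable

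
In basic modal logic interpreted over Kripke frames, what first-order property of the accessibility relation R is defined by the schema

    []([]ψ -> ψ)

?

shift-reflexivity: forall x forall y (Rxy -> Ryy)

Suppose □(□ψ→ψ) is valid. Take Rxy and set V(ψ)={w : Ryw}. Then at y, □ψ holds; since □(□ψ→ψ) at x, □ψ→ψ at y, so ψ at y, i.e. Ryy.
Conversely, on a frame with shift-reflexivity the schema holds at every world under every valuation.
So the correspondent is shift-reflexivity.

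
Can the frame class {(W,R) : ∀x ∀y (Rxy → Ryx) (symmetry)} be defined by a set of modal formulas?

Yes: it is symmetry, defined by the B schema p → □◇p.
Suppose p→□◇p is valid. Take Rxy and set V(p)={x}. Then p at x, so □◇p at x, so ◇p at y, so some z with Ryz has p; z=x, i.e. Ryx.

Yes — defined by p → □◇p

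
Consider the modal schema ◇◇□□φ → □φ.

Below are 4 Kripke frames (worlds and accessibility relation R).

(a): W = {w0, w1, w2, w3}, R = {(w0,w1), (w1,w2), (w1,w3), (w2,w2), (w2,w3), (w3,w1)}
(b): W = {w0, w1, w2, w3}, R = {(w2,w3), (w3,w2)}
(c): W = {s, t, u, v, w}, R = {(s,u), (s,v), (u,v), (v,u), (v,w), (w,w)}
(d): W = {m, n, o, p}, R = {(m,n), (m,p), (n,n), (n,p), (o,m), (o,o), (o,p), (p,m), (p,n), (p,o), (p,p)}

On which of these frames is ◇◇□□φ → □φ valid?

(d)

The schema corresponds to a generalized confluence (Geach) condition: ∀x ∀y ∀z ((xR²y ∧ xRz) → ∃w (yR²w ∧ z = w)).
(a): fails — w0R²w3, w0Rw1 but no w with w3R²w and w1=w.
(b): fails — w2R²w2, w2Rw3 but no w with w2R²w and w3=w.
(c): fails — sR²u, sRv but no w* with uR²w* and v=w*.
(d): satisfies the condition.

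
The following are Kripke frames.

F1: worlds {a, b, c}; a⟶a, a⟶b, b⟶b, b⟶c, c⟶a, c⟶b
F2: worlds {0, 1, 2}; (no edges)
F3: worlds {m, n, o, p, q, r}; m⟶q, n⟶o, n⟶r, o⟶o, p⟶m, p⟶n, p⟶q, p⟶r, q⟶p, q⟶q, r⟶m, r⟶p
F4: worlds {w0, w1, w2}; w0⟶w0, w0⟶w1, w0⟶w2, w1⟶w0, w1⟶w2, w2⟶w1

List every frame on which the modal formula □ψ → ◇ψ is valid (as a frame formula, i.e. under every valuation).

The schema corresponds to seriality: ∀x ∃y Rxy.
F1: condition met.
F2: fails — world 0 has no successor.
F3: condition met.
F4: condition met.

F1, F3, F4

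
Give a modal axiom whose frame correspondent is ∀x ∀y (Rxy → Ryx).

This is symmetry; the standard corresponding axiom is B: s → □◇s.
Suppose s→□◇s is valid. Take Rxy and set V(s)={x}. Then s at x, so □◇s at x, so ◇s at y, so some z with Ryz has s; z=x, i.e. Ryx.

s → □◇s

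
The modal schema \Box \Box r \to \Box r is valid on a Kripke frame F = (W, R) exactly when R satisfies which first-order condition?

Density

Suppose □□r→□r is valid. Take Rxy and set V(r)={w : xR²w}. Then □□r at x, so □r at x, so r at y, i.e. ∃z(Rxz∧Rzy).
The converse is a direct semantic check.
So the correspondent is density.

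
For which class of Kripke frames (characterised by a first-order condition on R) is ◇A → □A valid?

partial functionality

This schema is the CD axiom.
Its frame correspondent is partial functionality — ∀x ∀y ∀z (Rxy ∧ Rxz → y = z).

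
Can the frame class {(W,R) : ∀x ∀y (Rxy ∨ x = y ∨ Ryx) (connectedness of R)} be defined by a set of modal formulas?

If a class were modally definable it would be closed under disjoint unions (Goldblatt–Thomason).
Take 2 disjoint single-world reflexive frames: each is trivially connected, but their disjoint union has 2 worlds with no edge between distinct components, so it is not connected.
Hence connectedness of R is not modally definable.

Not modally definable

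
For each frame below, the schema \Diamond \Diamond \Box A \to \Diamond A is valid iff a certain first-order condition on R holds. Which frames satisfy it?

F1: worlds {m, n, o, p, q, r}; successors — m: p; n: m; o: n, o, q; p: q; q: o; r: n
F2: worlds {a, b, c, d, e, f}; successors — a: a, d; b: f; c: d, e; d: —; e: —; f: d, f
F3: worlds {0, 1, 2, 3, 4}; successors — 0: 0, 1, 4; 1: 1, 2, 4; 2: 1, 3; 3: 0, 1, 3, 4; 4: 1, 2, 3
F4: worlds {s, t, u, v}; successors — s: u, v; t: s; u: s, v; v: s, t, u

F3

The schema corresponds to a generalized confluence (Geach) condition: \forall x \forall y (x R^2 y \to \exists w (yRw \wedge xRw)).
F1: fails — mR²q but no w with qRw and mRw.
F2: fails — aR²d but no w with dRw and aRw.
F3: condition met.
F4: fails — sR²t but no w with tRw and sRw.
Valid on: F3.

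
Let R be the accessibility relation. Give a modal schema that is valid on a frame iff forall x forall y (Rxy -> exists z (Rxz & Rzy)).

A defining formula is □□s → □s (the C4 axiom).
Suppose □□s→□s is valid. Take Rxy and set V(s)={w : xR²w}. Then □□s at x, so □s at x, so s at y, i.e. ∃z(Rxz∧Rzy).

□□s → □s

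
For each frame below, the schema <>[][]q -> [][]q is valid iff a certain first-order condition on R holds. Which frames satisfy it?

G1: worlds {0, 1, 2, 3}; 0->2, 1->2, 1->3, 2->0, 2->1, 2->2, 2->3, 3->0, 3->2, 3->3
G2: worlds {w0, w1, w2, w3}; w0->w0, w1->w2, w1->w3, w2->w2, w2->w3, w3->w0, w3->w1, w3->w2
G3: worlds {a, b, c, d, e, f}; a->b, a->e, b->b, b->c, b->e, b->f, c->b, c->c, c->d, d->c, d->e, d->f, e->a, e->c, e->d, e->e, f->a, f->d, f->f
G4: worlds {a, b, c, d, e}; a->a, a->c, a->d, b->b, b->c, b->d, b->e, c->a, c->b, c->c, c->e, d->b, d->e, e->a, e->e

Frame correspondent (Sahlqvist): forall x forall y forall z ((xRy & x R^2 z) -> exists w (y R^2 w & z = w)) — i.e. a generalized confluence (Geach) condition.
G1: condition met.
G2: fails — w1Rw3, w1R²w1 but no w with w3R²w and w1=w.
G3: fails — bRc, bR²a but no w with cR²w and a=w.
G4: fails — bRe, bR²b but no w with eR²w and b=w.
Valid on: G1.

G1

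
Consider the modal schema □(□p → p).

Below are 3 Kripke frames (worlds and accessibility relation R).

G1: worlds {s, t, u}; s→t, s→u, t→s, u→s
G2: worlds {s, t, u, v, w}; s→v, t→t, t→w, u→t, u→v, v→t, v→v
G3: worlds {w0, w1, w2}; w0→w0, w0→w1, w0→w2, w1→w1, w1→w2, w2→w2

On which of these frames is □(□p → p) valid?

G3

Frame correspondent (Sahlqvist): ∀x ∀y (Rxy → Ryy) — i.e. shift-reflexivity.
G1: fails — Rsu but not Ruu.
G2: fails — Rtw but not Rww.
G3: holds.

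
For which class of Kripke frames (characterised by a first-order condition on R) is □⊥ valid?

□⊥ is valid iff no world has any successor (otherwise □⊥ fails at any world with one).

emptiness of R: ∀x ∀y ¬Rxy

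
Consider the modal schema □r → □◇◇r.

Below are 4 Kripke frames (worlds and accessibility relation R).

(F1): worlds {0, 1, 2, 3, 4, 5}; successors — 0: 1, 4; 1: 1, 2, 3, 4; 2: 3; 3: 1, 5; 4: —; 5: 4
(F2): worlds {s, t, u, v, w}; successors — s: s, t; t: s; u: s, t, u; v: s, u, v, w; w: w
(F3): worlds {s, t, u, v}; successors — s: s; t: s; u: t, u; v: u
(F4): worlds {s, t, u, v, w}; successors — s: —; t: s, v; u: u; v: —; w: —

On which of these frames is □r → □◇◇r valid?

(F2)

This is the axiom for a generalized confluence (Geach) condition; its first-order frame correspondent is ∀x ∀z (xRz → ∃w (xRw ∧ zR²w)).
(F1): fails — 0R4 but no w with 0Rw and 4R²w.
(F2): condition met.
(F3): fails — uRt but no w with uRw and tR²w.
(F4): fails — tRs but no w* with tRw* and sR²w*.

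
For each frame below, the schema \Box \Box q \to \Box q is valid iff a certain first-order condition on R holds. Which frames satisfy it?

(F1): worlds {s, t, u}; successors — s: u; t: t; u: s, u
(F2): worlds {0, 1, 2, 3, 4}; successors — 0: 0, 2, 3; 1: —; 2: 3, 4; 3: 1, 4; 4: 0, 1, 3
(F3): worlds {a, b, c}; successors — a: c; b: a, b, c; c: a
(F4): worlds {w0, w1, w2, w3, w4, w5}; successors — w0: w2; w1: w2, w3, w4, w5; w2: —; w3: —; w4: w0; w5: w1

(F1)

This is the axiom for density; its first-order frame correspondent is \forall x \forall y (Rxy \to \exists z (Rxz \wedge Rzy)).
(F1): satisfies the condition.
(F2): fails — R34 but no z with R3z and Rz4.
(F3): fails — Rac but no z with Raz and Rzc.
(F4): fails — Rw1w5 but no z with Rw1z and Rzw5.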